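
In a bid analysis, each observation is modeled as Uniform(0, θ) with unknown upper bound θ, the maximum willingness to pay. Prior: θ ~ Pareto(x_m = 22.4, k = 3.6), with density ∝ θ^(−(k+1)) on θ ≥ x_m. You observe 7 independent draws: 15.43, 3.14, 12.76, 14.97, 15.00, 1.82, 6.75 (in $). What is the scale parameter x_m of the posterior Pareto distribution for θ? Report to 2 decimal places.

22.40

A Pareto(scale x_m, shape k) prior on the upper bound θ of Uniform(0, θ) is conjugate: posterior is Pareto(max(x_m, max xᵢ), k + n).
Sample maximum = 15.43; prior scale x_m = 22.4 → posterior scale = max = 22.40.
Posterior shape = 3.6 + 7 = 10.6.
Posterior scale x_m = 22.40.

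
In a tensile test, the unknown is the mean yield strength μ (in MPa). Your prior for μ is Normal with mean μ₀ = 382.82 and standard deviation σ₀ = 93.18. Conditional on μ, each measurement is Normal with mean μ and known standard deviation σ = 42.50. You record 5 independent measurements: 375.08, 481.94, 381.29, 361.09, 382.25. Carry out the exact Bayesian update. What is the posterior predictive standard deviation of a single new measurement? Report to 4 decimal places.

For Normal data with known variance σ², a Normal(μ₀, σ₀²) prior on μ is conjugate. Posterior precision = 1/σ₀² + n/σ²; posterior mean is the precision-weighted average of μ₀ and x̄.
σ₀² = 93.18² = 8682.5124, σ² = 42.50² = 1806.25; σ² + n·σ₀² = 1806.25 + 5·8682.5124 = 45218.812.
Posterior precision = 1/σ₀² + n/σ² = 1/8682.5124 + 5/1806.25 = (σ² + n·σ₀²)/(σ₀²σ²) = 45218.812/(8682.5124·1806.25); posterior variance σₙ² = σ₀²σ²/(σ² + n·σ₀²) = 8682.5124·1806.25/45218.812 = 346.819992.
Predictive variance for one new observation = σₙ² + σ² = 8682.5124·1806.25/45218.812 + 1806.25 = σ²·(σ₀² + 45218.812)/45218.812 = 1806.25·53901.3244/45218.812 = 2153.069992; SD = √(1806.25·53901.3244/45218.812) = 46.4012.

46.4012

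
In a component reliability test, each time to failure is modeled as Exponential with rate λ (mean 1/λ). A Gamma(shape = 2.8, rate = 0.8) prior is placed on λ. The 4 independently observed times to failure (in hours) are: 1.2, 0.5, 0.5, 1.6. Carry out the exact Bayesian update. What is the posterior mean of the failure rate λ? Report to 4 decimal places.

With a Gamma(shape α, rate β) prior on the exponential rate λ, the posterior after n observations with total T = Σxᵢ is Gamma(α+n, β+T).
Sum of observations T = 3.8 hours; n = 4.
Posterior: Gamma(2.8+4, 0.8+3.8) = Gamma(6.8, 4.6).
Posterior mean of λ = α/β = 6.8/4.6 = 1.4783.

1.4783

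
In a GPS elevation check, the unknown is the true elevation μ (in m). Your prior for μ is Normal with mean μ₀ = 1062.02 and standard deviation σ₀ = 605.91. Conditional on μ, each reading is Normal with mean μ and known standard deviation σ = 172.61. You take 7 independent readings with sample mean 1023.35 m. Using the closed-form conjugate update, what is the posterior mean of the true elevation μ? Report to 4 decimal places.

1023.7932

For Normal data with known variance σ², a Normal(μ₀, σ₀²) prior on μ is conjugate. Posterior precision = 1/σ₀² + n/σ²; posterior mean is the precision-weighted average of μ₀ and x̄.
n·x̄ = 7·1023.35 = 7163.45.
σ₀² = 605.91² = 367126.9281, σ² = 172.61² = 29794.2121; σ² + n·σ₀² = 29794.2121 + 7·367126.9281 = 2599682.7088.
Posterior mean = (μ₀/σ₀² + n·x̄/σ²)/(1/σ₀² + n/σ²) = (σ²·μ₀ + σ₀²·n·x̄)/(σ² + n·σ₀²) = (29794.2121·1062.02 + 367126.9281·7163.45)/2599682.7088 = 2661537442.232387/2599682.7088 = 1023.7932.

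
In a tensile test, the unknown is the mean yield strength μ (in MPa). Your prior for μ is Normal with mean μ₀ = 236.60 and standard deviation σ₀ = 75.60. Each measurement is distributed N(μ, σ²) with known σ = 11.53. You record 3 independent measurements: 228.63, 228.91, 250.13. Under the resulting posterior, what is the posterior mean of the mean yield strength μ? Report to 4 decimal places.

235.8955

For Normal data with known variance σ², a Normal(μ₀, σ₀²) prior on μ is conjugate. Posterior precision = 1/σ₀² + n/σ²; posterior mean is the precision-weighted average of μ₀ and x̄.
Σxᵢ = 228.63 + 228.91 + 250.13 = 707.67, so n·x̄ = 707.67.
σ₀² = 75.60² = 5715.36, σ² = 11.53² = 132.9409; σ² + n·σ₀² = 132.9409 + 3·5715.36 = 17279.0209.
Posterior mean = (μ₀/σ₀² + n·x̄/σ²)/(1/σ₀² + n/σ²) = (σ²·μ₀ + σ₀²·n·x̄)/(σ² + n·σ₀²) = (132.9409·236.60 + 5715.36·707.67)/17279.0209 = 4076042.62814/17279.0209 = 235.8955.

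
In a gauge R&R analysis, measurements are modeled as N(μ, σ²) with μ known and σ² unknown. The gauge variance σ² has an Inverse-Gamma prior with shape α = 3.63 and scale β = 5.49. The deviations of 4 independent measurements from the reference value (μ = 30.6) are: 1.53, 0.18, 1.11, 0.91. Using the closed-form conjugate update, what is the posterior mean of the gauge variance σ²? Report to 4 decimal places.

With known mean μ and an Inverse-Gamma(α, β) prior on σ², the Normal likelihood is conjugate: posterior is Inv-Gamma(α + n/2, β + Σ(xᵢ−μ)²/2).
Σ(xᵢ−μ)² = (1.53)² + (0.18)² + (1.11)² + (0.91)² = 4.4335.
Posterior: Inv-Gamma(3.63 + 4/2, 5.49 + 4.4335/2) = Inv-Gamma(5.63, 7.70675).
E[σ²|data] = β/(α−1) = 7.70675/4.63 = 1.6645.

1.6645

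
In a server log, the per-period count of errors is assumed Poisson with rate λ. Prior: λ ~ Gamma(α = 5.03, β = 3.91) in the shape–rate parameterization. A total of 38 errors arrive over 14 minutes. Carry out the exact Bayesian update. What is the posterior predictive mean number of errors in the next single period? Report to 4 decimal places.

2.4026

With a Gamma(shape α, rate β) prior, the Poisson likelihood is conjugate: the posterior is Gamma(α + ΣXᵢ, β + n).
Posterior: Gamma(α+S, β+n) = Gamma(5.03+38, 3.91+14) = Gamma(43.03, 17.91).
The predictive distribution for one future period is NegBinom with mean α/β = 2.4026.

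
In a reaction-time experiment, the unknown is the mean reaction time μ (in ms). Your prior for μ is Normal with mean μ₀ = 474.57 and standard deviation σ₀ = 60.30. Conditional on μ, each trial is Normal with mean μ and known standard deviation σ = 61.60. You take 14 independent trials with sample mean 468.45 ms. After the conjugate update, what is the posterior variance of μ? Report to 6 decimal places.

252.237789

For Normal data with known variance σ², a Normal(μ₀, σ₀²) prior on μ is conjugate. Posterior precision = 1/σ₀² + n/σ²; posterior mean is the precision-weighted average of μ₀ and x̄.
σ₀² = 60.30² = 3636.09, σ² = 61.60² = 3794.56; σ² + n·σ₀² = 3794.56 + 14·3636.09 = 54699.82.
Posterior precision = 1/σ₀² + n/σ² = 1/3636.09 + 14/3794.56 = (σ² + n·σ₀²)/(σ₀²σ²) = 54699.82/(3636.09·3794.56); posterior variance σₙ² = σ₀²σ²/(σ² + n·σ₀²) = 3636.09·3794.56/54699.82 = 252.237789.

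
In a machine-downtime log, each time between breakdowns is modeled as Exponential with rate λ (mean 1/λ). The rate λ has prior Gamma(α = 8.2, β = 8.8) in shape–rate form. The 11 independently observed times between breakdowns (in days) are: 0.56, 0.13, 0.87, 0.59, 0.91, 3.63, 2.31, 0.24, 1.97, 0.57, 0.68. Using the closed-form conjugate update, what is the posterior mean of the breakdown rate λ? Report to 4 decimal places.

0.9031

With a Gamma(shape α, rate β) prior on the exponential rate λ, the posterior after n observations with total T = Σxᵢ is Gamma(α+n, β+T).
Sum of observations T = 12.46 days; n = 11.
Posterior: Gamma(8.2+11, 8.8+12.46) = Gamma(19.2, 21.26).
Posterior mean of λ = α/β = 19.2/21.26 = 0.9031.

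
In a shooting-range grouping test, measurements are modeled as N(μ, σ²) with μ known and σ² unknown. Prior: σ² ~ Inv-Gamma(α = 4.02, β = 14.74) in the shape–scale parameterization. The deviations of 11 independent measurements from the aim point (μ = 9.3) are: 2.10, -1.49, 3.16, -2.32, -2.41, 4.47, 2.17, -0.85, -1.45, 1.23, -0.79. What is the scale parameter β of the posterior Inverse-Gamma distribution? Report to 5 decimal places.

With known mean μ and an Inverse-Gamma(α, β) prior on σ², the Normal likelihood is conjugate: posterior is Inv-Gamma(α + n/2, β + Σ(xᵢ−μ)²/2).
Σ(xᵢ−μ)² = (2.10)² + (-1.49)² + (3.16)² + (-2.32)² + (-2.41)² + (4.47)² + (2.17)² + (-0.85)² + (-1.45)² + (1.23)² + (-0.79)² = 57.4580.
Posterior: Inv-Gamma(4.02 + 11/2, 14.74 + 57.4580/2) = Inv-Gamma(9.52, 43.46900).
Posterior β = 43.46900.

43.46900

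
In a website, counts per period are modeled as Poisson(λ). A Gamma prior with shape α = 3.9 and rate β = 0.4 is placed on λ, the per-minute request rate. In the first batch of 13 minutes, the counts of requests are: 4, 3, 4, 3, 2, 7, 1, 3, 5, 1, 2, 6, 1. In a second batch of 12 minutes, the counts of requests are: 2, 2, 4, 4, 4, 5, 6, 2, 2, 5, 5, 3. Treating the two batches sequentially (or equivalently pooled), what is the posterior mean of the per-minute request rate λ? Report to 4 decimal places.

3.5394

With a Gamma(shape α, rate β) prior, the Poisson likelihood is conjugate: the posterior is Gamma(α + ΣXᵢ, β + n).
Batch 1: sum of counts S = 42 over n = 13 minutes.
After batch 1: Gamma(α+S, β+n) = Gamma(3.9+42, 0.4+13) = Gamma(45.9, 13.4).
Batch 2: sum of counts S = 44 over n = 12 minutes.
After batch 2: Gamma(α+S, β+n) = Gamma(45.9+44, 13.4+12) = Gamma(89.9, 25.4).
Posterior mean = α/β = 89.9/25.4 = 3.5394.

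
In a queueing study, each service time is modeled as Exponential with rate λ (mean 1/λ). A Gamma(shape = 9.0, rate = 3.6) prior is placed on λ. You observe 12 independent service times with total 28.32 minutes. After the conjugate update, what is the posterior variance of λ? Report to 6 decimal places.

With a Gamma(shape α, rate β) prior on the exponential rate λ, the posterior after n observations with total T = Σxᵢ is Gamma(α+n, β+T).
Posterior: Gamma(9.0+12, 3.6+28.32) = Gamma(21.0, 31.92).
Var = α/β² = 0.020611.

0.020611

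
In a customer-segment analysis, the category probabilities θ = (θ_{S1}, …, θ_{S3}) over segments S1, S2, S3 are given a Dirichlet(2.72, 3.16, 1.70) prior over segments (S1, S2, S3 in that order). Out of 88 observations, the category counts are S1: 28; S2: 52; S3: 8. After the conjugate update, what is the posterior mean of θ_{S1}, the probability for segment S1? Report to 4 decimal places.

The Dirichlet prior is conjugate to the Multinomial likelihood: each posterior αⱼ = prior αⱼ + observed count nⱼ.
Posterior concentration: (30.72, 55.16, 9.70), total = 95.58.
E[θ_{S1}|data] = α_{S1}/Σα = 30.72/95.58 = 0.3214.

0.3214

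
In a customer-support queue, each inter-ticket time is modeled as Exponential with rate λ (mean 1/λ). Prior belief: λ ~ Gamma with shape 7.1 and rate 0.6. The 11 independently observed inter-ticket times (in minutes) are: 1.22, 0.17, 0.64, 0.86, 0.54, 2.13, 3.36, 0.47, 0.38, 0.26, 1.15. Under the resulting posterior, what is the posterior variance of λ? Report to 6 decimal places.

0.130433

With a Gamma(shape α, rate β) prior on the exponential rate λ, the posterior after n observations with total T = Σxᵢ is Gamma(α+n, β+T).
Sum of observations T = 11.18 minutes; n = 11.
Posterior: Gamma(7.1+11, 0.6+11.18) = Gamma(18.1, 11.78).
Var = α/β² = 0.130433.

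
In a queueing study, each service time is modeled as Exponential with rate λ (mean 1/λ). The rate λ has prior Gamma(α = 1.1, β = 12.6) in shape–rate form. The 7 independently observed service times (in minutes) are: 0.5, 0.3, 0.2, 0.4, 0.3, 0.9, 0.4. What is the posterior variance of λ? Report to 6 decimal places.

With a Gamma(shape α, rate β) prior on the exponential rate λ, the posterior after n observations with total T = Σxᵢ is Gamma(α+n, β+T).
Sum of observations T = 3.0 minutes; n = 7.
Posterior: Gamma(1.1+7, 12.6+3.0) = Gamma(8.1, 15.6).
Var = α/β² = 0.033284.

0.033284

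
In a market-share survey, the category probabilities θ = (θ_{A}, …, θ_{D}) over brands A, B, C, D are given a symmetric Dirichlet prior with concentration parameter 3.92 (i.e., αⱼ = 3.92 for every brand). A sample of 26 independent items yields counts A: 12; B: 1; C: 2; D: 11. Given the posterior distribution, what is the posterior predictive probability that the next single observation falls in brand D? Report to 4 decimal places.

0.3580

The Dirichlet prior is conjugate to the Multinomial likelihood: each posterior αⱼ = prior αⱼ + observed count nⱼ.
Posterior concentration: (15.92, 4.92, 5.92, 14.92), total = 41.68.
P(next = D | data) = α_{D}/Σα = 0.3580.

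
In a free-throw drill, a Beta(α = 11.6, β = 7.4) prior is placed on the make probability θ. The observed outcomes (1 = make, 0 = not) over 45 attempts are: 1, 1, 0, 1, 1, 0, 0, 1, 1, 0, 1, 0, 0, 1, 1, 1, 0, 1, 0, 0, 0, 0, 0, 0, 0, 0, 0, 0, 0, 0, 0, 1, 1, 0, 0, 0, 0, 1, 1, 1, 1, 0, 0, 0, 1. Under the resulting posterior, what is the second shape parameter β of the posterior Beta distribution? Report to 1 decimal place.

34.4

The Beta prior is conjugate to a Binomial/Bernoulli likelihood; the update adds successes to α and failures to β.
Posterior: Beta(α+k, β+n−k) = Beta(11.6+18, 7.4+27) = Beta(29.6, 34.4).
Posterior β = 34.4.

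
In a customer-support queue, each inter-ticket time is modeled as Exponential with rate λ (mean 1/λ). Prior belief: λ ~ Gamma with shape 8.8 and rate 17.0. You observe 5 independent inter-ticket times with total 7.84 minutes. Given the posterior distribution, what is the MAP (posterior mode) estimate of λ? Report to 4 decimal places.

0.5153

With a Gamma(shape α, rate β) prior on the exponential rate λ, the posterior after n observations with total T = Σxᵢ is Gamma(α+n, β+T).
Posterior: Gamma(8.8+5, 17.0+7.84) = Gamma(13.8, 24.84).
Mode = (α−1)/β = 0.5153.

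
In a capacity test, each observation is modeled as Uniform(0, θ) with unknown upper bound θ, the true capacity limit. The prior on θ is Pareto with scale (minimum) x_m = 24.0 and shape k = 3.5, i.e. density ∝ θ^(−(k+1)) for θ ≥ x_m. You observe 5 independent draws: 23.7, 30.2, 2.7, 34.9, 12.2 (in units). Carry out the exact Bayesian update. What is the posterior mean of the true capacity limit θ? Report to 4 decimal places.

A Pareto(scale x_m, shape k) prior on the upper bound θ of Uniform(0, θ) is conjugate: posterior is Pareto(max(x_m, max xᵢ), k + n).
Sample maximum = 34.9; prior scale x_m = 24.0 → posterior scale = max = 34.9.
Posterior shape = 3.5 + 5 = 8.5.
E[θ|data] = k·x_m/(k−1) = 8.5·34.9/7.5 = 39.5533.

39.5533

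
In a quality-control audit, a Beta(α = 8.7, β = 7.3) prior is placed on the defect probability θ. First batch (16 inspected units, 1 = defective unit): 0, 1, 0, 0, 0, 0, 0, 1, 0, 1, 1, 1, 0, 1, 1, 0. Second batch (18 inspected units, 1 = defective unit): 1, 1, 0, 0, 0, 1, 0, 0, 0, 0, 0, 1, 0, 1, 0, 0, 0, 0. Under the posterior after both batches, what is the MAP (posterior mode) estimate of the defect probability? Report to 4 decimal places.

The Beta prior is conjugate to a Binomial/Bernoulli likelihood; the update adds successes to α and failures to β.
After batch 1: Beta(8.7+7, 7.3+9) = Beta(15.7, 16.3).
After batch 2: Beta(15.7+5, 16.3+13) = Beta(20.7, 29.3).
Mode of Beta(a,b) for a,b>1 is (a−1)/(a+b−2) = 19.7/48.0 = 0.4104.

0.4104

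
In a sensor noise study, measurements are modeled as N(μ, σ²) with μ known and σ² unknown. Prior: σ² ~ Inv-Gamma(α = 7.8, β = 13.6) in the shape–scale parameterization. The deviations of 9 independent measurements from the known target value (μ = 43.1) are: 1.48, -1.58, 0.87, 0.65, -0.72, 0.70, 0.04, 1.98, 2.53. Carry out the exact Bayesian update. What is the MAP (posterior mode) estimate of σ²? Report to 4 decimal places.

1.6691

With known mean μ and an Inverse-Gamma(α, β) prior on σ², the Normal likelihood is conjugate: posterior is Inv-Gamma(α + n/2, β + Σ(xᵢ−μ)²/2).
Σ(xᵢ−μ)² = (1.48)² + (-1.58)² + (0.87)² + (0.65)² + (-0.72)² + (0.70)² + (0.04)² + (1.98)² + (2.53)² = 17.1975.
Posterior: Inv-Gamma(7.8 + 9/2, 13.6 + 17.1975/2) = Inv-Gamma(12.30, 22.19875).
Mode = β/(α+1) = 22.19875/13.30 = 1.6691.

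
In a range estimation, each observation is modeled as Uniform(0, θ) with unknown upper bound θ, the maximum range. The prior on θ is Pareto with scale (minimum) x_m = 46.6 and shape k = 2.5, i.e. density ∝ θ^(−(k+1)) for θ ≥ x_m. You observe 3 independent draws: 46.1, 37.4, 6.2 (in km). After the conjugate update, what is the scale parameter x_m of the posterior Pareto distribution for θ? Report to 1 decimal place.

A Pareto(scale x_m, shape k) prior on the upper bound θ of Uniform(0, θ) is conjugate: posterior is Pareto(max(x_m, max xᵢ), k + n).
Sample maximum = 46.1; prior scale x_m = 46.6 → posterior scale = max = 46.6.
Posterior shape = 2.5 + 3 = 5.5.
Posterior scale x_m = 46.6.

46.6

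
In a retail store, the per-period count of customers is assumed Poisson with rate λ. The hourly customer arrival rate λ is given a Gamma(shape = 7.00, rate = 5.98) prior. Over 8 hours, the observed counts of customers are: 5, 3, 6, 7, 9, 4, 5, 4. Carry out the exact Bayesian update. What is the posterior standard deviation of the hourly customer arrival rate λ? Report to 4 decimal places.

0.5058

With a Gamma(shape α, rate β) prior, the Poisson likelihood is conjugate: the posterior is Gamma(α + ΣXᵢ, β + n).
Sum of counts S = 43 over n = 8 hours.
Posterior: Gamma(α+S, β+n) = Gamma(7.00+43, 5.98+8) = Gamma(50.00, 13.98).
SD = √α/β = √50.00/13.98 = 0.5058.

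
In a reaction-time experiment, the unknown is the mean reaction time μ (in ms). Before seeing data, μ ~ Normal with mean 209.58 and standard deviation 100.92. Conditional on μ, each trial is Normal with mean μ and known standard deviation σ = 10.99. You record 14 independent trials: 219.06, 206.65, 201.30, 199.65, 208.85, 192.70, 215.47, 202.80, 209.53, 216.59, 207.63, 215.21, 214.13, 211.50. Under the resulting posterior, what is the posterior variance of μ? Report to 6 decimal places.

For Normal data with known variance σ², a Normal(μ₀, σ₀²) prior on μ is conjugate. Posterior precision = 1/σ₀² + n/σ²; posterior mean is the precision-weighted average of μ₀ and x̄.
σ₀² = 100.92² = 10184.8464, σ² = 10.99² = 120.7801; σ² + n·σ₀² = 120.7801 + 14·10184.8464 = 142708.6297.
Posterior precision = 1/σ₀² + n/σ² = 1/10184.8464 + 14/120.7801 = (σ² + n·σ₀²)/(σ₀²σ²) = 142708.6297/(10184.8464·120.7801); posterior variance σₙ² = σ₀²σ²/(σ² + n·σ₀²) = 10184.8464·120.7801/142708.6297 = 8.619848.

8.619848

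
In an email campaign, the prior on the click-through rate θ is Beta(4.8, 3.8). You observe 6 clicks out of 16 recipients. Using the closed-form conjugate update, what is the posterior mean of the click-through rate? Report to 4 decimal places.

0.4390

The Beta prior is conjugate to a Binomial/Bernoulli likelihood; the update adds successes to α and failures to β.
Posterior: Beta(α+k, β+n−k) = Beta(4.8+6, 3.8+10) = Beta(10.8, 13.8).
Posterior mean = α/(α+β) = 10.8/24.6 = 0.4390.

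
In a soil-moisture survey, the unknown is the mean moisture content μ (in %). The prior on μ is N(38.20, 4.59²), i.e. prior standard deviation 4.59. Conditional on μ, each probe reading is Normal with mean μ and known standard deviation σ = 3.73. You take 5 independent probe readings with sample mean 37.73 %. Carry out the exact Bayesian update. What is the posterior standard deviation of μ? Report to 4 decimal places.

1.5678

For Normal data with known variance σ², a Normal(μ₀, σ₀²) prior on μ is conjugate. Posterior precision = 1/σ₀² + n/σ²; posterior mean is the precision-weighted average of μ₀ and x̄.
σ₀² = 4.59² = 21.0681, σ² = 3.73² = 13.9129; σ² + n·σ₀² = 13.9129 + 5·21.0681 = 119.2534.
Posterior precision = 1/σ₀² + n/σ² = 1/21.0681 + 5/13.9129 = (σ² + n·σ₀²)/(σ₀²σ²) = 119.2534/(21.0681·13.9129); posterior variance σₙ² = σ₀²σ²/(σ² + n·σ₀²) = 21.0681·13.9129/119.2534 = 2.457946.
Posterior SD = √σₙ² = √(21.0681·13.9129/119.2534) = 1.5678.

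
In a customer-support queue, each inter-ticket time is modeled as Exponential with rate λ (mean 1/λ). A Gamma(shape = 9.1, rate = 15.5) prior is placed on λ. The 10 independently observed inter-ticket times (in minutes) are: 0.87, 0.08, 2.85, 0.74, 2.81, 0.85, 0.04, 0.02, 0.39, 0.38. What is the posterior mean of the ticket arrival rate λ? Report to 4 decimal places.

0.7786

With a Gamma(shape α, rate β) prior on the exponential rate λ, the posterior after n observations with total T = Σxᵢ is Gamma(α+n, β+T).
Sum of observations T = 9.03 minutes; n = 10.
Posterior: Gamma(9.1+10, 15.5+9.03) = Gamma(19.1, 24.53).
Posterior mean of λ = α/β = 19.1/24.53 = 0.7786.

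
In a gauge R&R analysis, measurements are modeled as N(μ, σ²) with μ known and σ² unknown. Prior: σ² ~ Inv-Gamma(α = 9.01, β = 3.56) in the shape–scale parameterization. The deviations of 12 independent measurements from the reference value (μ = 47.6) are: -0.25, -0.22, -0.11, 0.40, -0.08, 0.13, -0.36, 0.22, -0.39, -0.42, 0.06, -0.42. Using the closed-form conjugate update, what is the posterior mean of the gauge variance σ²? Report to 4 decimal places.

With known mean μ and an Inverse-Gamma(α, β) prior on σ², the Normal likelihood is conjugate: posterior is Inv-Gamma(α + n/2, β + Σ(xᵢ−μ)²/2).
Σ(xᵢ−μ)² = (-0.25)² + (-0.22)² + (-0.11)² + (0.40)² + (-0.08)² + (0.13)² + (-0.36)² + (0.22)² + (-0.39)² + (-0.42)² + (0.06)² + (-0.42)² = 0.9928.
Posterior: Inv-Gamma(9.01 + 12/2, 3.56 + 0.9928/2) = Inv-Gamma(15.01, 4.05640).
E[σ²|data] = β/(α−1) = 4.05640/14.01 = 0.2895.

0.2895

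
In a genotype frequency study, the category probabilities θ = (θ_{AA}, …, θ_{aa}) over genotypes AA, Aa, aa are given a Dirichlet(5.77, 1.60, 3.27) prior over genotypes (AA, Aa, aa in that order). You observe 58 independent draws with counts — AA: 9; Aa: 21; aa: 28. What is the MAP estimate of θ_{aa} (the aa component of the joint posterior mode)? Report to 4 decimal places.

0.4612

The Dirichlet prior is conjugate to the Multinomial likelihood: each posterior αⱼ = prior αⱼ + observed count nⱼ.
Posterior concentration: (14.77, 22.60, 31.27), total = 68.64.
Joint mode component: (α_{aa}−1)/(Σα−K) = 30.27/65.64 = 0.4612.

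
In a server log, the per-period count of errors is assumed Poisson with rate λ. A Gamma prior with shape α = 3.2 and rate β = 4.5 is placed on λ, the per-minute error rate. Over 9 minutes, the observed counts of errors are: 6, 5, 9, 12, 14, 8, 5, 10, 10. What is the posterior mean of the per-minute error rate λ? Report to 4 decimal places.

With a Gamma(shape α, rate β) prior, the Poisson likelihood is conjugate: the posterior is Gamma(α + ΣXᵢ, β + n).
Sum of counts S = 79 over n = 9 minutes.
Posterior: Gamma(α+S, β+n) = Gamma(3.2+79, 4.5+9) = Gamma(82.2, 13.5).
Posterior mean = α/β = 82.2/13.5 = 6.0889.

6.0889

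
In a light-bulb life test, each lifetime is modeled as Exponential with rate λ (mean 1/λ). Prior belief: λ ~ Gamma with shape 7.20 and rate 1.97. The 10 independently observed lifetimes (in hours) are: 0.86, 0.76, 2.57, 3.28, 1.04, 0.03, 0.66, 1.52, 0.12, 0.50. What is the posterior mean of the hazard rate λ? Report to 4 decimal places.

With a Gamma(shape α, rate β) prior on the exponential rate λ, the posterior after n observations with total T = Σxᵢ is Gamma(α+n, β+T).
Sum of observations T = 11.34 hours; n = 10.
Posterior: Gamma(7.20+10, 1.97+11.34) = Gamma(17.20, 13.31).
Posterior mean of λ = α/β = 17.20/13.31 = 1.2923.

1.2923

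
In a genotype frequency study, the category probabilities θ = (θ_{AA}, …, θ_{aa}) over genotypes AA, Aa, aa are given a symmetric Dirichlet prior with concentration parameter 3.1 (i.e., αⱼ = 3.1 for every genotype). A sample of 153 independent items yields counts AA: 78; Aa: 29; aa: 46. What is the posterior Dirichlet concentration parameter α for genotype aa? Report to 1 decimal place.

The Dirichlet prior is conjugate to the Multinomial likelihood: each posterior αⱼ = prior αⱼ + observed count nⱼ.
Posterior concentration: (81.1, 32.1, 49.1), total = 162.3.
α_{aa} = 3.1 + 46 = 49.1.

49.1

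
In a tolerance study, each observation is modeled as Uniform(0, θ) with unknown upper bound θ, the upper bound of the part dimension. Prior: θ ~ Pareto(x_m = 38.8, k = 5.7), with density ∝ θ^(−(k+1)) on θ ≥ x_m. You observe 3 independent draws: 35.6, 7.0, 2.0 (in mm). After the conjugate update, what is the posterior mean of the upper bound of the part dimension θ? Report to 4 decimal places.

A Pareto(scale x_m, shape k) prior on the upper bound θ of Uniform(0, θ) is conjugate: posterior is Pareto(max(x_m, max xᵢ), k + n).
Sample maximum = 35.6; prior scale x_m = 38.8 → posterior scale = max = 38.8.
Posterior shape = 5.7 + 3 = 8.7.
E[θ|data] = k·x_m/(k−1) = 8.7·38.8/7.7 = 43.8390.

43.8390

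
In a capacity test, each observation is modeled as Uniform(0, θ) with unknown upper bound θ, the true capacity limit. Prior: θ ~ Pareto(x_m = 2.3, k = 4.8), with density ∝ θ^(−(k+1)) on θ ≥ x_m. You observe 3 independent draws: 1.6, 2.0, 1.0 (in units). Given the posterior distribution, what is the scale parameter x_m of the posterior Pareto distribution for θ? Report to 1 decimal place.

A Pareto(scale x_m, shape k) prior on the upper bound θ of Uniform(0, θ) is conjugate: posterior is Pareto(max(x_m, max xᵢ), k + n).
Sample maximum = 2.0; prior scale x_m = 2.3 → posterior scale = max = 2.3.
Posterior shape = 4.8 + 3 = 7.8.
Posterior scale x_m = 2.3.

2.3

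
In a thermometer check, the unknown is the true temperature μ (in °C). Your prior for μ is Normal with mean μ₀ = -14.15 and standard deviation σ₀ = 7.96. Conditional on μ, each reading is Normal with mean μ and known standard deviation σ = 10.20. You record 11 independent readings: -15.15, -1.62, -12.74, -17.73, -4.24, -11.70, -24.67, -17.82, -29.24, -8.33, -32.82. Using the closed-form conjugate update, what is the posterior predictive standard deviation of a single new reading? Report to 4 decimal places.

For Normal data with known variance σ², a Normal(μ₀, σ₀²) prior on μ is conjugate. Posterior precision = 1/σ₀² + n/σ²; posterior mean is the precision-weighted average of μ₀ and x̄.
σ₀² = 7.96² = 63.3616, σ² = 10.20² = 104.04; σ² + n·σ₀² = 104.04 + 11·63.3616 = 801.0176.
Posterior precision = 1/σ₀² + n/σ² = 1/63.3616 + 11/104.04 = (σ² + n·σ₀²)/(σ₀²σ²) = 801.0176/(63.3616·104.04); posterior variance σₙ² = σ₀²σ²/(σ² + n·σ₀²) = 63.3616·104.04/801.0176 = 8.229708.
Predictive variance for one new observation = σₙ² + σ² = 63.3616·104.04/801.0176 + 104.04 = σ²·(σ₀² + 801.0176)/801.0176 = 104.04·864.3792/801.0176 = 112.269708; SD = √(104.04·864.3792/801.0176) = 10.5957.

10.5957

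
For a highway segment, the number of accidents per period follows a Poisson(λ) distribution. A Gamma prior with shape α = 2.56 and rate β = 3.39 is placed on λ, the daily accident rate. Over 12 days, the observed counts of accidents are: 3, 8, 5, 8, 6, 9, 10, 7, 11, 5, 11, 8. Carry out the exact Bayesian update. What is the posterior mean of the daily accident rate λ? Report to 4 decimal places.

6.0793

With a Gamma(shape α, rate β) prior, the Poisson likelihood is conjugate: the posterior is Gamma(α + ΣXᵢ, β + n).
Sum of counts S = 91 over n = 12 days.
Posterior: Gamma(α+S, β+n) = Gamma(2.56+91, 3.39+12) = Gamma(93.56, 15.39).
Posterior mean = α/β = 93.56/15.39 = 6.0793.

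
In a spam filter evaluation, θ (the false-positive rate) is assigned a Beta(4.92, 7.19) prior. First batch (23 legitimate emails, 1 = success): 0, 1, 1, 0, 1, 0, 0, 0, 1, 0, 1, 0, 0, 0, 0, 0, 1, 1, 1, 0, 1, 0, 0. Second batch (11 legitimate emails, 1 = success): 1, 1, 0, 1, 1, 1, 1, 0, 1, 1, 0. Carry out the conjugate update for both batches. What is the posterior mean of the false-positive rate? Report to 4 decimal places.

The Beta prior is conjugate to a Binomial/Bernoulli likelihood; the update adds successes to α and failures to β.
After batch 1: Beta(4.92+9, 7.19+14) = Beta(13.92, 21.19).
After batch 2: Beta(13.92+8, 21.19+3) = Beta(21.92, 24.19).
Posterior mean = α/(α+β) = 21.92/46.11 = 0.4754.

0.4754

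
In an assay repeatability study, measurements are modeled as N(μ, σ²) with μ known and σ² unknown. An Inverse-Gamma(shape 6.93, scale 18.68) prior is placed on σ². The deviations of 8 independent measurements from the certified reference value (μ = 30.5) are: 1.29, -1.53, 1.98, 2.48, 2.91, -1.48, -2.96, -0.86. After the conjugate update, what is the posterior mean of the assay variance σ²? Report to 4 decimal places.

With known mean μ and an Inverse-Gamma(α, β) prior on σ², the Normal likelihood is conjugate: posterior is Inv-Gamma(α + n/2, β + Σ(xᵢ−μ)²/2).
Σ(xᵢ−μ)² = (1.29)² + (-1.53)² + (1.98)² + (2.48)² + (2.91)² + (-1.48)² + (-2.96)² + (-0.86)² = 34.2355.
Posterior: Inv-Gamma(6.93 + 8/2, 18.68 + 34.2355/2) = Inv-Gamma(10.93, 35.79775).
E[σ²|data] = β/(α−1) = 35.79775/9.93 = 3.6050.

3.6050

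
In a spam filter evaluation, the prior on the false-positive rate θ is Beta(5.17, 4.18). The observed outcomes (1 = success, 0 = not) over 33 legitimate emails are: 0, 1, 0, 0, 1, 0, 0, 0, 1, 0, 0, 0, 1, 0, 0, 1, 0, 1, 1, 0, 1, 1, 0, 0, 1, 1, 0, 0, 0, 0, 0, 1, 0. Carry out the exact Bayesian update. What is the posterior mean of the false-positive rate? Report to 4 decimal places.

0.4054

The Beta prior is conjugate to a Binomial/Bernoulli likelihood; the update adds successes to α and failures to β.
Posterior: Beta(α+k, β+n−k) = Beta(5.17+12, 4.18+21) = Beta(17.17, 25.18).
Posterior mean = α/(α+β) = 17.17/42.35 = 0.4054.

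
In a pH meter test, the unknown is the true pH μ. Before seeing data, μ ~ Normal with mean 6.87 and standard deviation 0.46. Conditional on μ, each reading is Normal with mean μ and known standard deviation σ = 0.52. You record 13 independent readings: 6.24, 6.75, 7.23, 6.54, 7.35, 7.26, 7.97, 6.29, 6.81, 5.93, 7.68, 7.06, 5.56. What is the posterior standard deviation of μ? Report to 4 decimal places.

For Normal data with known variance σ², a Normal(μ₀, σ₀²) prior on μ is conjugate. Posterior precision = 1/σ₀² + n/σ²; posterior mean is the precision-weighted average of μ₀ and x̄.
σ₀² = 0.46² = 0.2116, σ² = 0.52² = 0.2704; σ² + n·σ₀² = 0.2704 + 13·0.2116 = 3.0212.
Posterior precision = 1/σ₀² + n/σ² = 1/0.2116 + 13/0.2704 = (σ² + n·σ₀²)/(σ₀²σ²) = 3.0212/(0.2116·0.2704); posterior variance σₙ² = σ₀²σ²/(σ² + n·σ₀²) = 0.2116·0.2704/3.0212 = 0.018938.
Posterior SD = √σₙ² = √(0.2116·0.2704/3.0212) = 0.1376.

0.1376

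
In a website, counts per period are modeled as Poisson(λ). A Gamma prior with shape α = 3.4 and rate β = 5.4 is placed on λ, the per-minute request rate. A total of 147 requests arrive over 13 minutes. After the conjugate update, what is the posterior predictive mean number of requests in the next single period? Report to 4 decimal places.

With a Gamma(shape α, rate β) prior, the Poisson likelihood is conjugate: the posterior is Gamma(α + ΣXᵢ, β + n).
Posterior: Gamma(α+S, β+n) = Gamma(3.4+147, 5.4+13) = Gamma(150.4, 18.4).
The predictive distribution for one future period is NegBinom with mean α/β = 8.1739.

8.1739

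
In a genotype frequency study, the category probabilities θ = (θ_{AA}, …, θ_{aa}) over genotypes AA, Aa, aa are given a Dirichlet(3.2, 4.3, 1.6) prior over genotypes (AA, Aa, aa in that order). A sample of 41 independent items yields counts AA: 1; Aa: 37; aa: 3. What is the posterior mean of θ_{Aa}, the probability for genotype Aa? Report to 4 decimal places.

0.8244

The Dirichlet prior is conjugate to the Multinomial likelihood: each posterior αⱼ = prior αⱼ + observed count nⱼ.
Posterior concentration: (4.2, 41.3, 4.6), total = 50.1.
E[θ_{Aa}|data] = α_{Aa}/Σα = 41.3/50.1 = 0.8244.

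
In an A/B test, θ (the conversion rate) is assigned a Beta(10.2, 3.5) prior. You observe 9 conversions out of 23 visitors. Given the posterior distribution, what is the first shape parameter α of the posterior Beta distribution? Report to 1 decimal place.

19.2

The Beta prior is conjugate to a Binomial/Bernoulli likelihood; the update adds successes to α and failures to β.
Posterior: Beta(α+k, β+n−k) = Beta(10.2+9, 3.5+14) = Beta(19.2, 17.5).
Posterior α = 19.2.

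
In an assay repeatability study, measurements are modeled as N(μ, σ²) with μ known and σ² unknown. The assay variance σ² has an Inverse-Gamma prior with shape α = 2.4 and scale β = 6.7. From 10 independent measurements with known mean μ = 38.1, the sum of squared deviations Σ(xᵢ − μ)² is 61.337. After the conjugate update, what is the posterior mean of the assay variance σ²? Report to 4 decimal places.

5.8388

With known mean μ and an Inverse-Gamma(α, β) prior on σ², the Normal likelihood is conjugate: posterior is Inv-Gamma(α + n/2, β + Σ(xᵢ−μ)²/2).
Posterior: Inv-Gamma(2.4 + 10/2, 6.7 + 61.337/2) = Inv-Gamma(7.40, 37.3685).
E[σ²|data] = β/(α−1) = 37.3685/6.40 = 5.8388.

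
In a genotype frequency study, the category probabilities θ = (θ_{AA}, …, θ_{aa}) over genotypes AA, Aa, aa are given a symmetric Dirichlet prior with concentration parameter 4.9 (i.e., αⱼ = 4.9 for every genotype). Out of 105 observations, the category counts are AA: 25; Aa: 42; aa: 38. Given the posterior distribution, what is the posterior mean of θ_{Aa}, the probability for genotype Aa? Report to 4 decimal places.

The Dirichlet prior is conjugate to the Multinomial likelihood: each posterior αⱼ = prior αⱼ + observed count nⱼ.
Posterior concentration: (29.9, 46.9, 42.9), total = 119.7.
E[θ_{Aa}|data] = α_{Aa}/Σα = 46.9/119.7 = 0.3918.

0.3918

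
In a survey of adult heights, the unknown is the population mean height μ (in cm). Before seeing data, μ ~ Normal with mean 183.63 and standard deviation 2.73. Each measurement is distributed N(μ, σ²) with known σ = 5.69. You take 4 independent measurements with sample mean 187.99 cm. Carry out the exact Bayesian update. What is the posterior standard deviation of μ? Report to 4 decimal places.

For Normal data with known variance σ², a Normal(μ₀, σ₀²) prior on μ is conjugate. Posterior precision = 1/σ₀² + n/σ²; posterior mean is the precision-weighted average of μ₀ and x̄.
σ₀² = 2.73² = 7.4529, σ² = 5.69² = 32.3761; σ² + n·σ₀² = 32.3761 + 4·7.4529 = 62.1877.
Posterior precision = 1/σ₀² + n/σ² = 1/7.4529 + 4/32.3761 = (σ² + n·σ₀²)/(σ₀²σ²) = 62.1877/(7.4529·32.3761); posterior variance σₙ² = σ₀²σ²/(σ² + n·σ₀²) = 7.4529·32.3761/62.1877 = 3.880122.
Posterior SD = √σₙ² = √(7.4529·32.3761/62.1877) = 1.9698.

1.9698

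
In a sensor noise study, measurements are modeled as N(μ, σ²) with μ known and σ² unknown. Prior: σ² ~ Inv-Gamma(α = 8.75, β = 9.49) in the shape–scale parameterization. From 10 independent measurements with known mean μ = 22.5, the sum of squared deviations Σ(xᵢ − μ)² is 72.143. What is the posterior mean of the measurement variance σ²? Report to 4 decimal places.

With known mean μ and an Inverse-Gamma(α, β) prior on σ², the Normal likelihood is conjugate: posterior is Inv-Gamma(α + n/2, β + Σ(xᵢ−μ)²/2).
Posterior: Inv-Gamma(8.75 + 10/2, 9.49 + 72.143/2) = Inv-Gamma(13.75, 45.5615).
E[σ²|data] = β/(α−1) = 45.5615/12.75 = 3.5735.

3.5735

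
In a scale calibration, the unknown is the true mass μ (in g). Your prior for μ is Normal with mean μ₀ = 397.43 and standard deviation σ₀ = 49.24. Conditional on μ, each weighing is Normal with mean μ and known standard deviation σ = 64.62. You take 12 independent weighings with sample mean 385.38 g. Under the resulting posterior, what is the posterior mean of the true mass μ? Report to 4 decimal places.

For Normal data with known variance σ², a Normal(μ₀, σ₀²) prior on μ is conjugate. Posterior precision = 1/σ₀² + n/σ²; posterior mean is the precision-weighted average of μ₀ and x̄.
n·x̄ = 12·385.38 = 4624.56.
σ₀² = 49.24² = 2424.5776, σ² = 64.62² = 4175.7444; σ² + n·σ₀² = 4175.7444 + 12·2424.5776 = 33270.6756.
Posterior mean = (μ₀/σ₀² + n·x̄/σ²)/(1/σ₀² + n/σ²) = (σ²·μ₀ + σ₀²·n·x̄)/(σ² + n·σ₀²) = (4175.7444·397.43 + 2424.5776·4624.56)/33270.6756 = 12872170.682748/33270.6756 = 386.8924.

386.8924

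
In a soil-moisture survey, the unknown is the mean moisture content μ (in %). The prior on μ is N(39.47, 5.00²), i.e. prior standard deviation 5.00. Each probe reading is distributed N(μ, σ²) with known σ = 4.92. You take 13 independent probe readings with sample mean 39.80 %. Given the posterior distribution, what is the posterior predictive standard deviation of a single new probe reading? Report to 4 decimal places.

For Normal data with known variance σ², a Normal(μ₀, σ₀²) prior on μ is conjugate. Posterior precision = 1/σ₀² + n/σ²; posterior mean is the precision-weighted average of μ₀ and x̄.
σ₀² = 5.00² = 25, σ² = 4.92² = 24.2064; σ² + n·σ₀² = 24.2064 + 13·25 = 349.2064.
Posterior precision = 1/σ₀² + n/σ² = 1/25 + 13/24.2064 = (σ² + n·σ₀²)/(σ₀²σ²) = 349.2064/(25·24.2064); posterior variance σₙ² = σ₀²σ²/(σ² + n·σ₀²) = 25·24.2064/349.2064 = 1.732958.
Predictive variance for one new observation = σₙ² + σ² = 25·24.2064/349.2064 + 24.2064 = σ²·(σ₀² + 349.2064)/349.2064 = 24.2064·374.2064/349.2064 = 25.939358; SD = √(24.2064·374.2064/349.2064) = 5.0931.

5.0931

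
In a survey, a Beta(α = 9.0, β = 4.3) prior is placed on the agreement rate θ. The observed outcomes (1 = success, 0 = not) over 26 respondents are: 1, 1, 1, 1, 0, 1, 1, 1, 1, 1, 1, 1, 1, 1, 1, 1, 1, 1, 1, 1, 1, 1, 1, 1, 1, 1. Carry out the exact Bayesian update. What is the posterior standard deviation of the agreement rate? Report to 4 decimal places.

0.0538

The Beta prior is conjugate to a Binomial/Bernoulli likelihood; the update adds successes to α and failures to β.
Posterior: Beta(α+k, β+n−k) = Beta(9.0+25, 4.3+1) = Beta(34.0, 5.3).
Var = αβ/((α+β)²(α+β+1)) = 34.0·5.3/(39.3²·40.3) = 0.00289511; SD = √0.00289511 = 0.0538.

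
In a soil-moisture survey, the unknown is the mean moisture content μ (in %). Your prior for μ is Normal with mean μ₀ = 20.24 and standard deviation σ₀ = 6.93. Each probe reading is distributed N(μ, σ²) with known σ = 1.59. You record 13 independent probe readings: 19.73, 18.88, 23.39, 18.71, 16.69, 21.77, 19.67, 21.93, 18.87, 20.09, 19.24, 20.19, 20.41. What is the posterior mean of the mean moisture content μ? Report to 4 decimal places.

19.9680

For Normal data with known variance σ², a Normal(μ₀, σ₀²) prior on μ is conjugate. Posterior precision = 1/σ₀² + n/σ²; posterior mean is the precision-weighted average of μ₀ and x̄.
Σxᵢ = 19.73 + 18.88 + 23.39 + 18.71 + 16.69 + 21.77 + 19.67 + 21.93 + 18.87 + 20.09 + 19.24 + 20.19 + 20.41 = 259.57, so n·x̄ = 259.57.
σ₀² = 6.93² = 48.0249, σ² = 1.59² = 2.5281; σ² + n·σ₀² = 2.5281 + 13·48.0249 = 626.8518.
Posterior mean = (μ₀/σ₀² + n·x̄/σ²)/(1/σ₀² + n/σ²) = (σ²·μ₀ + σ₀²·n·x̄)/(σ² + n·σ₀²) = (2.5281·20.24 + 48.0249·259.57)/626.8518 = 12516.992037/626.8518 = 19.9680.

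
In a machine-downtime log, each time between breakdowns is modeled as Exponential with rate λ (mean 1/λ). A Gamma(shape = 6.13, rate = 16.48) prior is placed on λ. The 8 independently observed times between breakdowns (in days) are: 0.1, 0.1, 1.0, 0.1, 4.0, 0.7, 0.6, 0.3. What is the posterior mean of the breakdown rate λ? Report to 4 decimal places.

0.6044

With a Gamma(shape α, rate β) prior on the exponential rate λ, the posterior after n observations with total T = Σxᵢ is Gamma(α+n, β+T).
Sum of observations T = 6.9 days; n = 8.
Posterior: Gamma(6.13+8, 16.48+6.9) = Gamma(14.13, 23.38).
Posterior mean of λ = α/β = 14.13/23.38 = 0.6044.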